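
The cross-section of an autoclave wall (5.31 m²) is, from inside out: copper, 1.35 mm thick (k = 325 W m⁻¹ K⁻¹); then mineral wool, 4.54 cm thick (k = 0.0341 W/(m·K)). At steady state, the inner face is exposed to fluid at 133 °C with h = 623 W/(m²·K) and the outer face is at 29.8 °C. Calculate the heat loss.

Series thermal resistances, inner to outer:
  R_conv,in = 1/(hA) = 1/(623·5.31) = 3.023×10^-4 K/W
  R_copper = L/(kA) = 0.00135/(325·5.31) = 7.823×10^-7 K/W
  R_mineral wool = L/(kA) = 0.0454/(0.0341·5.31) = 0.2507 K/W
ΣR = 3.023×10^-4 + 7.823×10^-7 + 0.2507 = 0.2510 K/W
Q = ΔT/ΣR = (133 °C − 29.8 °C)/0.2510 = 411 W

Q = 411 W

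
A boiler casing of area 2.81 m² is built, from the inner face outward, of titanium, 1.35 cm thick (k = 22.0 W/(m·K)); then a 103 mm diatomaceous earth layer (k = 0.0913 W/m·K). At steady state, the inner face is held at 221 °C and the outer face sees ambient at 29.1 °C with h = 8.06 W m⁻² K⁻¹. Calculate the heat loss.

Q = 430 W

Resistance network (inner→outer):
  R_titanium = L/(kA) = 0.0135/(22.0·2.81) = 2.184×10^-4 K/W
  R_diatomaceous earth = L/(kA) = 0.103/(0.0913·2.81) = 0.4015 K/W
  R_conv,out = 1/(hA) = 1/(8.06·2.81) = 0.04415 K/W
ΣR = 2.184×10^-4 + 0.4015 + 0.04415 = 0.4459 K/W
Q = ΔT/ΣR = (221 °C − 29.1 °C)/0.4459 = 430 W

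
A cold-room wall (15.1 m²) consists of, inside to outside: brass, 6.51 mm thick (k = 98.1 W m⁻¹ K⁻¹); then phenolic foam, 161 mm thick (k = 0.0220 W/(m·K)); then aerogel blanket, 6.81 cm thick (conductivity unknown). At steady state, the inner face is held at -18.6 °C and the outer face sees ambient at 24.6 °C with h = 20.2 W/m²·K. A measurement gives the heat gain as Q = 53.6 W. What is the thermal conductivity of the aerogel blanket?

ΣR = ΔT/Q = |-18.6 − 24.6|/53.6 = 0.8060 K/W
Known resistances:
  R_brass = L/(kA) = 0.00651/(98.1·15.1) = 4.395×10^-6 K/W
  R_phenolic foam = L/(kA) = 0.161/(0.0220·15.1) = 0.4846 K/W
  R_conv,out = 1/(hA) = 1/(20.2·15.1) = 0.003278 K/W
R_aerogel blanket = ΣR − ΣR_known = 0.8060 − 0.4879 = 0.3181 K/W
L/(kA) = 0.3181 ⇒ k = 0.0681/(0.3181·15.1) = 0.0142 W/m·K

k = 0.0142 W/m·K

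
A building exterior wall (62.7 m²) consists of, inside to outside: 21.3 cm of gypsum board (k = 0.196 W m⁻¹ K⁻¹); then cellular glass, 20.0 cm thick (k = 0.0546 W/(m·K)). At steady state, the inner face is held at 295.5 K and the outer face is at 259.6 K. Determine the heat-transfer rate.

Q = 474 W

Series thermal resistances, inner to outer:
  R_gypsum board = L/(kA) = 0.213/(0.196·62.7) = 0.01733 K/W
  R_cellular glass = L/(kA) = 0.200/(0.0546·62.7) = 0.05842 K/W
ΣR = 0.01733 + 0.05842 = 0.07575 K/W
Q = ΔT/ΣR = (295.5 K − 259.6 K)/0.07575 = 474 W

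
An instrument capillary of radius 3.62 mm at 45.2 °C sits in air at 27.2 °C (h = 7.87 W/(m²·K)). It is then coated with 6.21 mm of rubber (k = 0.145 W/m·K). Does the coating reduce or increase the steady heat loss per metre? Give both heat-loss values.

Critical radius for a cylinder: r_cr = k/h = 0.0184 m = 1.84 cm.
Outer radius after coating: r₂ = 0.00362 + 0.00621 = 0.00983 m.
Since r₁ < r_cr and r₂ ≤ r_cr, the coating moves toward the maximum at r_cr — heat loss rises.
Bare: R = 1/(2πr₁h) = 5.586 m·K/W; Q = 18/5.586 = 3.22 W/m.
Coated: R = R_cond + R_conv = 3.154 m·K/W; Q = 18/3.154 = 5.71 W/m.

increases: 3.22 → 5.71 W/m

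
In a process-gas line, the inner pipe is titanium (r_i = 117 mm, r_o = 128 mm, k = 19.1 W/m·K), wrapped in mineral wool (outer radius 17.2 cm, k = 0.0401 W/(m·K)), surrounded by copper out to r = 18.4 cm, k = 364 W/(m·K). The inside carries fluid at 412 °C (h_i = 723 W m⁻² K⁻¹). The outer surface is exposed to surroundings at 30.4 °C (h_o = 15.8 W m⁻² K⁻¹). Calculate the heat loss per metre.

Series thermal resistances, inner to outer:
  R'_conv,in = 1/(2πr h) = 1/(2π·0.117·723) = 0.001881 m·K/W
  R'_titanium = ln(0.128/0.117)/(2πk) = 0.08986/(2π·19.1) = 7.487×10^-4 m·K/W
  R'_mineral wool = ln(0.172/0.128)/(2πk) = 0.2955/(2π·0.0401) = 1.173 m·K/W
  R'_copper = ln(0.184/0.172)/(2πk) = 0.06744/(2π·364) = 2.949×10^-5 m·K/W
  R'_conv,out = 1/(2πr h) = 1/(2π·0.184·15.8) = 0.05475 m·K/W
ΣR = 0.001881 + 7.487×10^-4 + 1.173 + 2.949×10^-5 + 0.05475 = 1.230 m·K/W
Q' = ΔT/ΣR = (412 °C − 30.4 °C)/1.230 = 310 W/m

Q' = 310 W/m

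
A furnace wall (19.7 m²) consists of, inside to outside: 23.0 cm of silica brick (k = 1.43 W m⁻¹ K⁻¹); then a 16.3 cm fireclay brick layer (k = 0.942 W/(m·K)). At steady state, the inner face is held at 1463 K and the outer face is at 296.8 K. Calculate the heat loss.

Treat each layer as a resistance in series:
  R_silica brick = L/(kA) = 0.230/(1.43·19.7) = 0.008164 K/W
  R_fireclay brick = L/(kA) = 0.163/(0.942·19.7) = 0.008784 K/W
ΣR = 0.008164 + 0.008784 = 0.01695 K/W
Q = ΔT/ΣR = (1463 K − 296.8 K)/0.01695 = 68800 W

Q = 68800 W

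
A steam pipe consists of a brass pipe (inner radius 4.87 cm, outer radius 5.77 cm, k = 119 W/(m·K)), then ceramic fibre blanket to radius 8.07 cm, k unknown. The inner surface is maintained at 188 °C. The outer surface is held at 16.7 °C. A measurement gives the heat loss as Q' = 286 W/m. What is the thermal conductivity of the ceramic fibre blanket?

ΣR = ΔT/Q' = |188 − 16.7|/286 = 0.5990 m·K/W
Known resistances:
  R'_brass = ln(0.0577/0.0487)/(2πk) = 0.1696/(2π·119) = 2.268×10^-4 m·K/W
R_ceramic fibre blanket = ΣR − ΣR_known = 0.5990 − 2.268×10^-4 = 0.5988 m·K/W
ln(r₂/r₁)/(2πk) = 0.5988 ⇒ k = 0.3355/(2π·0.5988) = 0.0892 W/m·K

k = 0.0892 W/m·K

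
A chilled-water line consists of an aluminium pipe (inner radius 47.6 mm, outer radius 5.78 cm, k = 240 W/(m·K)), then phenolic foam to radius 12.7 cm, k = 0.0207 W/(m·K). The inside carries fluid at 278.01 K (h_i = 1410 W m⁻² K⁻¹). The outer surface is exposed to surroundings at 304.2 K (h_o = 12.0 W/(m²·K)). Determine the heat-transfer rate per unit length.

Q' = 4.25 W/m

Resistance network (inner→outer):
  R'_conv,in = 1/(2πr h) = 1/(2π·0.0476·1410) = 0.002371 m·K/W
  R'_aluminium = ln(0.0578/0.0476)/(2πk) = 0.1942/(2π·240) = 1.288×10^-4 m·K/W
  R'_phenolic foam = ln(0.127/0.0578)/(2πk) = 0.7872/(2π·0.0207) = 6.052 m·K/W
  R'_conv,out = 1/(2πr h) = 1/(2π·0.127·12.0) = 0.1044 m·K/W
ΣR = 0.002371 + 1.288×10^-4 + 6.052 + 0.1044 = 6.159 m·K/W
Q' = ΔT/ΣR = (278.01 K − 304.2 K)/6.159 = -4.25 W/m
(Negative Q' ⇒ heat flows inward; heat gain = 4.25 W/m.)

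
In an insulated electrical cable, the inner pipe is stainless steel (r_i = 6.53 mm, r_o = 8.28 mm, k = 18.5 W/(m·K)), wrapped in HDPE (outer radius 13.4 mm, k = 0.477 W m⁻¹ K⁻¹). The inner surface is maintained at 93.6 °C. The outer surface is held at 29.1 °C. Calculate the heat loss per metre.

Q' = 397 W/m

Treat each layer as a resistance in series:
  R'_stainless steel = ln(0.00828/0.00653)/(2πk) = 0.2374/(2π·18.5) = 0.002043 m·K/W
  R'_HDPE = ln(0.0134/0.00828)/(2πk) = 0.4814/(2π·0.477) = 0.1606 m·K/W
ΣR = 0.002043 + 0.1606 = 0.1626 m·K/W
Q' = ΔT/ΣR = (93.6 °C − 29.1 °C)/0.1626 = 397 W/m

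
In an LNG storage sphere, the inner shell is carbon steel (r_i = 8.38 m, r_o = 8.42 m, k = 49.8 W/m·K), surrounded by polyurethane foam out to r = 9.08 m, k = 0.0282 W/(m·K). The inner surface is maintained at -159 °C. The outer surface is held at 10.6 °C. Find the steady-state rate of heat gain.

Treat each layer as a resistance in series:
  R_carbon steel = (1/8.38 − 1/8.42)/(4πk) = 5.669×10^-4/(4π·49.8) = 9.059×10^-7 K/W
  R_polyurethane foam = (1/8.42 − 1/9.08)/(4πk) = 0.008633/(4π·0.0282) = 0.02436 K/W
ΣR = 9.059×10^-7 + 0.02436 = 0.02436 K/W
Q = ΔT/ΣR = (-159 °C − 10.6 °C)/0.02436 = -6960 W
(Negative Q ⇒ heat flows inward; heat gain = 6960 W.)

Q = 6960 W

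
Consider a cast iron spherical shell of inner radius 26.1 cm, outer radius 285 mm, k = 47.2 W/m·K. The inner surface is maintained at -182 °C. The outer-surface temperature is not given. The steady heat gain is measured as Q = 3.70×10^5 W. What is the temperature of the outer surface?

T_out = 19.3 °C

Series resistances:
  R_cast iron = (1/0.261 − 1/0.285)/(4πk) = 0.3226/(4π·47.2) = 5.440×10^-4 K/W
ΣR = 5.440×10^-4 K/W
ΔT = Q·ΣR = 3.70×10^5 × 5.440×10^-4 = 201.3 K
Heat flows inward, so T_out = T_in + ΔT = -182 + 201.3 = 19.3 °C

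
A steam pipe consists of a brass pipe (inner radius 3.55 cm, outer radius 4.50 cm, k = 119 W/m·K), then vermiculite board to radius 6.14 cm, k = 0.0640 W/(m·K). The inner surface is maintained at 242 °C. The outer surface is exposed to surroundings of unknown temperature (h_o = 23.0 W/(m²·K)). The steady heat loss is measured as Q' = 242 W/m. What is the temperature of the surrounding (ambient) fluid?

Sum the resistances:
  R'_brass = ln(0.0450/0.0355)/(2πk) = 0.2371/(2π·119) = 3.171×10^-4 m·K/W
  R'_vermiculite board = ln(0.0614/0.0450)/(2πk) = 0.3107/(2π·0.0640) = 0.7728 m·K/W
  R'_conv,out = 1/(2πr h) = 1/(2π·0.0614·23.0) = 0.1127 m·K/W
ΣR = 0.8858 m·K/W
ΔT = Q'·ΣR = 242 × 0.8858 = 214.4 K
Heat flows outward, so T_out = T_in − ΔT = 242 − 214.4 = 27.6 °C

T_out = 27.6 °C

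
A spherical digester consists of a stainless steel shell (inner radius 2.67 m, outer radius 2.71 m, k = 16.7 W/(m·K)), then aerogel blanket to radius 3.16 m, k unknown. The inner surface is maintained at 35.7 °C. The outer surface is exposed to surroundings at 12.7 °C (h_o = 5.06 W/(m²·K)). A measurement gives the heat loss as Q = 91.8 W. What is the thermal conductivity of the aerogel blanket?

k = 0.0168 W/m·K

ΣR = ΔT/Q = |35.7 − 12.7|/91.8 = 0.2505 K/W
Known resistances:
  R_stainless steel = (1/2.67 − 1/2.71)/(4πk) = 0.005528/(4π·16.7) = 2.634×10^-5 K/W
  R_conv,out = 1/(4πr²h) = 1/(4π·3.16²·5.06) = 0.001575 K/W
R_aerogel blanket = ΣR − ΣR_known = 0.2505 − 0.001601 = 0.2489 K/W
(1/r₁−1/r₂)/(4πk) = 0.2489 ⇒ k = 0.05255/(4π·0.2489) = 0.0168 W/m·K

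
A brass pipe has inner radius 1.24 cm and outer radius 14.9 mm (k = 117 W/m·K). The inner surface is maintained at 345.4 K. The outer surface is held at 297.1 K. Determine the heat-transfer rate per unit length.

Q' = 2πk·ΔT/ln(r₂/r₁) = 2π × 117 × 48.3 / ln(0.0149/0.0124) = 1.93×10^5 W/m

Q' = 193 kW/m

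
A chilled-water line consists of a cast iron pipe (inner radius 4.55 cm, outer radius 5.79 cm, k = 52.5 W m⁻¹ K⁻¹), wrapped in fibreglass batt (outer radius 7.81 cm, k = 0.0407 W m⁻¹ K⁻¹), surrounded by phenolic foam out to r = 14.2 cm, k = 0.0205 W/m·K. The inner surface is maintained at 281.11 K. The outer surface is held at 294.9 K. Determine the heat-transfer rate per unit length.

Q' = 2.37 W/m

Treat each layer as a resistance in series:
  R'_cast iron = ln(0.0579/0.0455)/(2πk) = 0.2410/(2π·52.5) = 7.306×10^-4 m·K/W
  R'_fibreglass batt = ln(0.0781/0.0579)/(2πk) = 0.2993/(2π·0.0407) = 1.170 m·K/W
  R'_phenolic foam = ln(0.142/0.0781)/(2πk) = 0.5978/(2π·0.0205) = 4.641 m·K/W
ΣR = 7.306×10^-4 + 1.170 + 4.641 = 5.812 m·K/W
Q' = ΔT/ΣR = (281.11 K − 294.9 K)/5.812 = -2.37 W/m
(Negative Q' ⇒ heat flows inward; heat gain = 2.37 W/m.)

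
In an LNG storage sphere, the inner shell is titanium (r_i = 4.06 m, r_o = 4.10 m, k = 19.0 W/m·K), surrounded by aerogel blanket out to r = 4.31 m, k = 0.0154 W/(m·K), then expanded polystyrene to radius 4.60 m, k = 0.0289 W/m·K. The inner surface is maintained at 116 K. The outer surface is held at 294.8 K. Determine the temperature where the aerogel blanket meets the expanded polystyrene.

Series thermal resistances, inner to outer:
  R_titanium = (1/4.06 − 1/4.10)/(4πk) = 0.002403/(4π·19.0) = 1.006×10^-5 K/W
  R_aerogel blanket = (1/4.10 − 1/4.31)/(4πk) = 0.01188/(4π·0.0154) = 0.06141 K/W
  R_expanded polystyrene = (1/4.31 − 1/4.60)/(4πk) = 0.01463/(4π·0.0289) = 0.04028 K/W
ΣR = 1.006×10^-5 + 0.06141 + 0.04028 = 0.1017 K/W
Q = ΔT/ΣR = (116 K − 294.8 K)/0.1017 = -1758 W
From the inner boundary to the aerogel blanket/expanded polystyrene interface, ΣR_partial = 0.06142 K/W.
T_interface = T_in − Q·ΣR_partial = 116 K − (-1758)(0.06142) = 224.0 K

T = 224.0 K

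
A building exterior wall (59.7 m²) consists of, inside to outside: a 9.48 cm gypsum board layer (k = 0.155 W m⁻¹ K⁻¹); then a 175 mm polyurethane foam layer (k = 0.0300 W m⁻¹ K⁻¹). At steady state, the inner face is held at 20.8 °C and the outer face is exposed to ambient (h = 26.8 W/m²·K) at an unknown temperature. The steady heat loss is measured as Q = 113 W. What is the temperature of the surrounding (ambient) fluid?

Sum the resistances:
  R_gypsum board = L/(kA) = 0.0948/(0.155·59.7) = 0.01024 K/W
  R_polyurethane foam = L/(kA) = 0.175/(0.0300·59.7) = 0.09771 K/W
  R_conv,out = 1/(hA) = 1/(26.8·59.7) = 6.250×10^-4 K/W
ΣR = 0.1086 K/W
ΔT = Q·ΣR = 113 × 0.1086 = 12.27 K
Heat flows outward, so T_out = T_in − ΔT = 20.8 − 12.27 = 8.53 °C

T_out = 8.53 °C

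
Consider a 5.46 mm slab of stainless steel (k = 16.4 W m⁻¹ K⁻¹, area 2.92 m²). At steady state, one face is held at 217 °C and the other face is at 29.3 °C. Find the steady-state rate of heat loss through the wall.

Q = 1.65×10^6 W

Q = kA·ΔT/L = 16.4 × 2.92 × |217 °C − 29.3 °C| / 0.00546 = 1.65×10^6 W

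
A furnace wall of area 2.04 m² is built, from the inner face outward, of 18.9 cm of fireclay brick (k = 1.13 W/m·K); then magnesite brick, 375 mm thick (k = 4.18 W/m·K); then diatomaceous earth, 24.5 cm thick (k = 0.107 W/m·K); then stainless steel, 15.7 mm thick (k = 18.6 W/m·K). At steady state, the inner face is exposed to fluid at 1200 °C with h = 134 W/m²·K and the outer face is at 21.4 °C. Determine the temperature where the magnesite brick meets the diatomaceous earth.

T = 1078 °C

Treat each layer as a resistance in series:
  R_conv,in = 1/(hA) = 1/(134·2.04) = 0.003658 K/W
  R_fireclay brick = L/(kA) = 0.189/(1.13·2.04) = 0.08199 K/W
  R_magnesite brick = L/(kA) = 0.375/(4.18·2.04) = 0.04398 K/W
  R_diatomaceous earth = L/(kA) = 0.245/(0.107·2.04) = 1.122 K/W
  R_stainless steel = L/(kA) = 0.0157/(18.6·2.04) = 4.138×10^-4 K/W
ΣR = 0.003658 + 0.08199 + 0.04398 + 1.122 + 4.138×10^-4 = 1.252 K/W
Q = ΔT/ΣR = (1200 °C − 21.4 °C)/1.252 = 941.4 W
From the inner boundary to the magnesite brick/diatomaceous earth interface, ΣR_partial = 0.1296 K/W.
T_interface = T_in − Q·ΣR_partial = 1200 °C − (941.4)(0.1296) = 1078 °C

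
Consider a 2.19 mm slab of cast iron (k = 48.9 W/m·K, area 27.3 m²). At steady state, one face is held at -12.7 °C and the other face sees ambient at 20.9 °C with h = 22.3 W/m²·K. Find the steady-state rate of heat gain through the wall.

Q = 20400 W

Resistance network (inner→outer):
  R_cast iron = L/(kA) = 0.00219/(48.9·27.3) = 1.640×10^-6 K/W
  R_conv,out = 1/(hA) = 1/(22.3·27.3) = 0.001643 K/W
ΣR = 1.640×10^-6 + 0.001643 = 0.001645 K/W
Q = ΔT/ΣR = (-12.7 °C − 20.9 °C)/0.001645 = -20400 W
(Negative Q ⇒ heat flows inward; heat gain = 20400 W.)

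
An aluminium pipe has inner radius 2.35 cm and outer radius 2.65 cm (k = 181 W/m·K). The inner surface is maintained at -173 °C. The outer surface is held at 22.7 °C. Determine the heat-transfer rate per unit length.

Q' = 1850 kW/m

Q' = 2πk·ΔT/ln(r₂/r₁) = 2π × 181 × 195.7 / ln(0.0265/0.0235) = 1.85×10^6 W/m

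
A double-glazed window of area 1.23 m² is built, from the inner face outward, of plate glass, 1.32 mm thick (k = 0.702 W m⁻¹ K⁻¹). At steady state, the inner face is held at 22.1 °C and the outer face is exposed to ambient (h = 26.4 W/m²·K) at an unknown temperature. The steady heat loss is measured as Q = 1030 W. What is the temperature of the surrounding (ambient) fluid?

T_out = -11.2 °C

Series resistances:
  R_plate glass = L/(kA) = 0.00132/(0.702·1.23) = 0.001529 K/W
  R_conv,out = 1/(hA) = 1/(26.4·1.23) = 0.03080 K/W
ΣR = 0.03232 K/W
ΔT = Q·ΣR = 1030 × 0.03232 = 33.29 K
Heat flows outward, so T_out = T_in − ΔT = 22.1 − 33.29 = -11.2 °C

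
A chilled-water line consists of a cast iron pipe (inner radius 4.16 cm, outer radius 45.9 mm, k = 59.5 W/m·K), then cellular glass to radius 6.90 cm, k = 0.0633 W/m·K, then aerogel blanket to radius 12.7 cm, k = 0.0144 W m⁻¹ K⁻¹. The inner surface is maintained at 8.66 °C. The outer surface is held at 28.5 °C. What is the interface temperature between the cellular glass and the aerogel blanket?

Resistance network (inner→outer):
  R'_cast iron = ln(0.0459/0.0416)/(2πk) = 0.09836/(2π·59.5) = 2.631×10^-4 m·K/W
  R'_cellular glass = ln(0.0690/0.0459)/(2πk) = 0.4076/(2π·0.0633) = 1.025 m·K/W
  R'_aerogel blanket = ln(0.127/0.0690)/(2πk) = 0.6101/(2π·0.0144) = 6.743 m·K/W
ΣR = 2.631×10^-4 + 1.025 + 6.743 = 7.768 m·K/W
Q' = ΔT/ΣR = (8.66 °C − 28.5 °C)/7.768 = -2.554 W/m
From the inner boundary to the cellular glass/aerogel blanket interface, ΣR_partial = 1.025 m·K/W.
T_interface = T_in − Q'·ΣR_partial = 8.66 °C − (-2.554)(1.025) = 11.3 °C

T = 11.3 °C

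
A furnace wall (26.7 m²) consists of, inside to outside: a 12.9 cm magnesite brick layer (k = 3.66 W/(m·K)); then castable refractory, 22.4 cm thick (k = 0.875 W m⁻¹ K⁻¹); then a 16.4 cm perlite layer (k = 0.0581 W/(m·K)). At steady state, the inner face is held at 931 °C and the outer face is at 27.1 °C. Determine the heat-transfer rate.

Q = 7.75 kW

Treat each layer as a resistance in series:
  R_magnesite brick = L/(kA) = 0.129/(3.66·26.7) = 0.001320 K/W
  R_castable refractory = L/(kA) = 0.224/(0.875·26.7) = 0.009588 K/W
  R_perlite = L/(kA) = 0.164/(0.0581·26.7) = 0.1057 K/W
ΣR = 0.001320 + 0.009588 + 0.1057 = 0.1166 K/W
Q = ΔT/ΣR = (931 °C − 27.1 °C)/0.1166 = 7750 W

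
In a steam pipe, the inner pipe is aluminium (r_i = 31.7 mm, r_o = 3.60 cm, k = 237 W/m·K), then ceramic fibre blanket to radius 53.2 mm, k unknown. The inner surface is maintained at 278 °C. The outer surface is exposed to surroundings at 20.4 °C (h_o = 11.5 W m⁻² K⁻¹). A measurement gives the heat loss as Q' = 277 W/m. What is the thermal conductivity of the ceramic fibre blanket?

k = 0.0928 W/m·K

ΣR = ΔT/Q' = |278 − 20.4|/277 = 0.9300 m·K/W
Known resistances:
  R'_aluminium = ln(0.0360/0.0317)/(2πk) = 0.1272/(2π·237) = 8.542×10^-5 m·K/W
  R'_conv,out = 1/(2πr h) = 1/(2π·0.0532·11.5) = 0.2601 m·K/W
R_ceramic fibre blanket = ΣR − ΣR_known = 0.9300 − 0.2602 = 0.6698 m·K/W
ln(r₂/r₁)/(2πk) = 0.6698 ⇒ k = 0.3905/(2π·0.6698) = 0.0928 W/m·K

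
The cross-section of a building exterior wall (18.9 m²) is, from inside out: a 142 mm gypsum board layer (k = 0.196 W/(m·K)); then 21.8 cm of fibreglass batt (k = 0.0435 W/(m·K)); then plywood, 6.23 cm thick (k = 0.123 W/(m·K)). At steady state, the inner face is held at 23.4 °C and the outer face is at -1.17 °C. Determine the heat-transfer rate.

Series thermal resistances, inner to outer:
  R_gypsum board = L/(kA) = 0.142/(0.196·18.9) = 0.03833 K/W
  R_fibreglass batt = L/(kA) = 0.218/(0.0435·18.9) = 0.2652 K/W
  R_plywood = L/(kA) = 0.0623/(0.123·18.9) = 0.02680 K/W
ΣR = 0.03833 + 0.2652 + 0.02680 = 0.3303 K/W
Q = ΔT/ΣR = (23.4 °C − -1.17 °C)/0.3303 = 74.4 W

Q = 74.4 W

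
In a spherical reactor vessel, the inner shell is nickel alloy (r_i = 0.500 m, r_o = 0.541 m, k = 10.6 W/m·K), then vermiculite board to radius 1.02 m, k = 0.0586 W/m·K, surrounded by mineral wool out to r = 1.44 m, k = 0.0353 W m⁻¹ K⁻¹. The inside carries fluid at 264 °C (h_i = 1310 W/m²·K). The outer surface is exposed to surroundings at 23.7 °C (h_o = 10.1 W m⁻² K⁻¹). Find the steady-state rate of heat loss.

Q = 131 W

Resistance network (inner→outer):
  R_conv,in = 1/(4πr²h) = 1/(4π·0.500²·1310) = 2.430×10^-4 K/W
  R_nickel alloy = (1/0.500 − 1/0.541)/(4πk) = 0.1516/(4π·10.6) = 0.001138 K/W
  R_vermiculite board = (1/0.541 − 1/1.02)/(4πk) = 0.8680/(4π·0.0586) = 1.179 K/W
  R_mineral wool = (1/1.02 − 1/1.44)/(4πk) = 0.2859/(4π·0.0353) = 0.6446 K/W
  R_conv,out = 1/(4πr²h) = 1/(4π·1.44²·10.1) = 0.003800 K/W
ΣR = 2.430×10^-4 + 0.001138 + 1.179 + 0.6446 + 0.003800 = 1.829 K/W
Q = ΔT/ΣR = (264 °C − 23.7 °C)/1.829 = 131 W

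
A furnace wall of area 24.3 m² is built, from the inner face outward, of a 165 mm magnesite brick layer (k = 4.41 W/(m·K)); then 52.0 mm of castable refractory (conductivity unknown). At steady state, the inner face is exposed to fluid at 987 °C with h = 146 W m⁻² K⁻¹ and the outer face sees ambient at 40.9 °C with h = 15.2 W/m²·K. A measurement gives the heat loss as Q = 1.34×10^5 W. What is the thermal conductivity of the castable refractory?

k = 0.845 W/m·K

ΣR = ΔT/Q = |987 − 40.9|/1.34×10^5 = 0.007060 K/W
Known resistances:
  R_conv,in = 1/(hA) = 1/(146·24.3) = 2.819×10^-4 K/W
  R_magnesite brick = L/(kA) = 0.165/(4.41·24.3) = 0.001540 K/W
  R_conv,out = 1/(hA) = 1/(15.2·24.3) = 0.002707 K/W
R_castable refractory = ΣR − ΣR_known = 0.007060 − 0.004529 = 0.002531 K/W
L/(kA) = 0.002531 ⇒ k = 0.0520/(0.002531·24.3) = 0.845 W/m·K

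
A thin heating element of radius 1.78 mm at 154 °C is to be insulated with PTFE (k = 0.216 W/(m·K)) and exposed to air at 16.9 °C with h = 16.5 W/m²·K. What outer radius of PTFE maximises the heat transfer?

For a cylinder, r_cr = k_ins/h = 0.216/16.5 = 0.0131 m = 1.31 cm

r_cr = 1.31 cm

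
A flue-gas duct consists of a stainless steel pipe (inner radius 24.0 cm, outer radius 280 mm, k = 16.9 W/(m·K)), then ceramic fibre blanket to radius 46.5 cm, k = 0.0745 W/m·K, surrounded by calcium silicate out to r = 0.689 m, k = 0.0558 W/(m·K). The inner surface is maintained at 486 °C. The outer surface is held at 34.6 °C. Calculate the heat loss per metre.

Series thermal resistances, inner to outer:
  R'_stainless steel = ln(0.280/0.240)/(2πk) = 0.1542/(2π·16.9) = 0.001452 m·K/W
  R'_ceramic fibre blanket = ln(0.465/0.280)/(2πk) = 0.5072/(2π·0.0745) = 1.084 m·K/W
  R'_calcium silicate = ln(0.689/0.465)/(2πk) = 0.3932/(2π·0.0558) = 1.122 m·K/W
ΣR = 0.001452 + 1.084 + 1.122 = 2.207 m·K/W
Q' = ΔT/ΣR = (486 °C − 34.6 °C)/2.207 = 205 W/m

Q' = 205 W/m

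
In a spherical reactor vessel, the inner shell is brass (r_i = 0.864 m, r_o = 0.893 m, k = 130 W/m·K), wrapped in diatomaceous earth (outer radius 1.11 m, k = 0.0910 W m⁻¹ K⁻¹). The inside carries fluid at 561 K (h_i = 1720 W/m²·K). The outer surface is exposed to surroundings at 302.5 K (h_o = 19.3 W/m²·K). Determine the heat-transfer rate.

Q = 1330 W

Series thermal resistances, inner to outer:
  R_conv,in = 1/(4πr²h) = 1/(4π·0.864²·1720) = 6.198×10^-5 K/W
  R_brass = (1/0.864 − 1/0.893)/(4πk) = 0.03759/(4π·130) = 2.301×10^-5 K/W
  R_diatomaceous earth = (1/0.893 − 1/1.11)/(4πk) = 0.2189/(4π·0.0910) = 0.1914 K/W
  R_conv,out = 1/(4πr²h) = 1/(4π·1.11²·19.3) = 0.003346 K/W
ΣR = 6.198×10^-5 + 2.301×10^-5 + 0.1914 + 0.003346 = 0.1948 K/W
Q = ΔT/ΣR = (561 K − 302.5 K)/0.1948 = 1330 W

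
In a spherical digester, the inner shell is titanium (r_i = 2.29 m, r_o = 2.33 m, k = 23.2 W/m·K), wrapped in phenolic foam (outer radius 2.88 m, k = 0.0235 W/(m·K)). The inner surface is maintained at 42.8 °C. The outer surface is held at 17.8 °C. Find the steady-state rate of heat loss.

Treat each layer as a resistance in series:
  R_titanium = (1/2.29 − 1/2.33)/(4πk) = 0.007497/(4π·23.2) = 2.571×10^-5 K/W
  R_phenolic foam = (1/2.33 − 1/2.88)/(4πk) = 0.08196/(4π·0.0235) = 0.2775 K/W
ΣR = 2.571×10^-5 + 0.2775 = 0.2775 K/W
Q = ΔT/ΣR = (42.8 °C − 17.8 °C)/0.2775 = 90.1 W

Q = 90.1 W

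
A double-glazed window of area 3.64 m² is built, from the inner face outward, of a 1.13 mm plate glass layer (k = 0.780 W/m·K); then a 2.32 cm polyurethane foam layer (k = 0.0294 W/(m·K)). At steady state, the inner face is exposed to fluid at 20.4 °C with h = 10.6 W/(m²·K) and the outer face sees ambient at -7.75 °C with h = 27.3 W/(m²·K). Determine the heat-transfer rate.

Q = 111 W

Resistance network (inner→outer):
  R_conv,in = 1/(hA) = 1/(10.6·3.64) = 0.02592 K/W
  R_plate glass = L/(kA) = 0.00113/(0.780·3.64) = 3.980×10^-4 K/W
  R_polyurethane foam = L/(kA) = 0.0232/(0.0294·3.64) = 0.2168 K/W
  R_conv,out = 1/(hA) = 1/(27.3·3.64) = 0.01006 K/W
ΣR = 0.02592 + 3.980×10^-4 + 0.2168 + 0.01006 = 0.2532 K/W
Q = ΔT/ΣR = (20.4 °C − -7.75 °C)/0.2532 = 111 W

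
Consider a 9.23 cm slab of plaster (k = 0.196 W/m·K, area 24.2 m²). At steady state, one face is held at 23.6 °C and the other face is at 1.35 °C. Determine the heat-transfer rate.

Q = 1140 W

Q = kA·ΔT/L = 0.196 × 24.2 × |23.6 °C − 1.35 °C| / 0.0923 = 1140 W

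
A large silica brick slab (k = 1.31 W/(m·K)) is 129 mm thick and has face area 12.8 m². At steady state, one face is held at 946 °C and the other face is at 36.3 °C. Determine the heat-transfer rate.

Q = 118 kW

Q = kA·ΔT/L = 1.31 × 12.8 × |946 °C − 36.3 °C| / 0.129 = 1.18×10^5 W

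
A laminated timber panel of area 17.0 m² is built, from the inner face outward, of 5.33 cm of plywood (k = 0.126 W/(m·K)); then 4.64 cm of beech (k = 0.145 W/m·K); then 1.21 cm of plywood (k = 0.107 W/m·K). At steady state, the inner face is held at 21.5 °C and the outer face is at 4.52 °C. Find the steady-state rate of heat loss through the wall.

Q = 337 W

Series thermal resistances, inner to outer:
  R_plywood = L/(kA) = 0.0533/(0.126·17.0) = 0.02488 K/W
  R_beech = L/(kA) = 0.0464/(0.145·17.0) = 0.01882 K/W
  R_plywood = L/(kA) = 0.0121/(0.107·17.0) = 0.006652 K/W
ΣR = 0.02488 + 0.01882 + 0.006652 = 0.05035 K/W
Q = ΔT/ΣR = (21.5 °C − 4.52 °C)/0.05035 = 337 W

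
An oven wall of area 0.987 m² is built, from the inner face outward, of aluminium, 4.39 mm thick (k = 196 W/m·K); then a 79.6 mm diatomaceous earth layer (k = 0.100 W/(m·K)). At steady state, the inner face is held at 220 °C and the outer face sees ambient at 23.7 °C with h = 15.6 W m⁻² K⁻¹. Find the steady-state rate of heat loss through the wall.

Q = 225 W

Treat each layer as a resistance in series:
  R_aluminium = L/(kA) = 0.00439/(196·0.987) = 2.269×10^-5 K/W
  R_diatomaceous earth = L/(kA) = 0.0796/(0.100·0.987) = 0.8065 K/W
  R_conv,out = 1/(hA) = 1/(15.6·0.987) = 0.06495 K/W
ΣR = 2.269×10^-5 + 0.8065 + 0.06495 = 0.8715 K/W
Q = ΔT/ΣR = (220 °C − 23.7 °C)/0.8715 = 225 W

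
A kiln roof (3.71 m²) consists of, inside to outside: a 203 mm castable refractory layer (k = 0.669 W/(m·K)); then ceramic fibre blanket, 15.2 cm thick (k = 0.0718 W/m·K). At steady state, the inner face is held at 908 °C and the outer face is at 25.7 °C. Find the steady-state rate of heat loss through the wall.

Q = 1350 W

Treat each layer as a resistance in series:
  R_castable refractory = L/(kA) = 0.203/(0.669·3.71) = 0.08179 K/W
  R_ceramic fibre blanket = L/(kA) = 0.152/(0.0718·3.71) = 0.5706 K/W
ΣR = 0.08179 + 0.5706 = 0.6524 K/W
Q = ΔT/ΣR = (908 °C − 25.7 °C)/0.6524 = 1350 W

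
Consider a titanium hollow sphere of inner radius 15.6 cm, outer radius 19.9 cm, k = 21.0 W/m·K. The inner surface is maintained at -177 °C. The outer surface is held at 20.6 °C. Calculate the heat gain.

Q = 4πk·ΔT/(1/r₁ − 1/r₂) = 4π × 21.0 × 197.6 / (1/0.156 − 1/0.199) = 37600 W

Q = 37.6 kW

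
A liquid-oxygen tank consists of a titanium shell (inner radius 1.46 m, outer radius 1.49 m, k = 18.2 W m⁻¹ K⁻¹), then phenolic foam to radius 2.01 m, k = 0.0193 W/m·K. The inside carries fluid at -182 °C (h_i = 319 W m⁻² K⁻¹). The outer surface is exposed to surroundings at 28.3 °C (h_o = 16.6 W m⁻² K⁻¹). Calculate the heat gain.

Q = 293 W

Treat each layer as a resistance in series:
  R_conv,in = 1/(4πr²h) = 1/(4π·1.46²·319) = 1.170×10^-4 K/W
  R_titanium = (1/1.46 − 1/1.49)/(4πk) = 0.01379/(4π·18.2) = 6.030×10^-5 K/W
  R_phenolic foam = (1/1.49 − 1/2.01)/(4πk) = 0.1736/(4π·0.0193) = 0.7159 K/W
  R_conv,out = 1/(4πr²h) = 1/(4π·2.01²·16.6) = 0.001187 K/W
ΣR = 1.170×10^-4 + 6.030×10^-5 + 0.7159 + 0.001187 = 0.7173 K/W
Q = ΔT/ΣR = (-182 °C − 28.3 °C)/0.7173 = -293 W
(Negative Q ⇒ heat flows inward; heat gain = 293 W.)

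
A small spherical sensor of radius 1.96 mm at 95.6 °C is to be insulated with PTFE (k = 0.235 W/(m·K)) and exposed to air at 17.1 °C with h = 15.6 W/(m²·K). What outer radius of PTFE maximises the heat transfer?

r_cr = 3.01 cm

For a sphere, r_cr = 2k_ins/h = 2·0.235/15.6 = 0.0301 m = 3.01 cm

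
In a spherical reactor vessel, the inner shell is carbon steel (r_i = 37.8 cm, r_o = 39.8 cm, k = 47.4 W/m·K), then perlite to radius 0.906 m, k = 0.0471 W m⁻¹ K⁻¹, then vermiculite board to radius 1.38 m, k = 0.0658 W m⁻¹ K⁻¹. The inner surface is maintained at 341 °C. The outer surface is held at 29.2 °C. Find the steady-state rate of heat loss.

Series thermal resistances, inner to outer:
  R_carbon steel = (1/0.378 − 1/0.398)/(4πk) = 0.1329/(4π·47.4) = 2.232×10^-4 K/W
  R_perlite = (1/0.398 − 1/0.906)/(4πk) = 1.409/(4π·0.0471) = 2.380 K/W
  R_vermiculite board = (1/0.906 − 1/1.38)/(4πk) = 0.3791/(4π·0.0658) = 0.4585 K/W
ΣR = 2.232×10^-4 + 2.380 + 0.4585 = 2.839 K/W
Q = ΔT/ΣR = (341 °C − 29.2 °C)/2.839 = 110 W

Q = 110 W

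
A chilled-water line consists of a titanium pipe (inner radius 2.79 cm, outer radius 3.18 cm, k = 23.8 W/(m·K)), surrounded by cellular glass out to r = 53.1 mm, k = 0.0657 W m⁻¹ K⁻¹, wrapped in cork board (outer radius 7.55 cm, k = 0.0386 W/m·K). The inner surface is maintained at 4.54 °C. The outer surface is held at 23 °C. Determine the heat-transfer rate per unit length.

Treat each layer as a resistance in series:
  R'_titanium = ln(0.0318/0.0279)/(2πk) = 0.1308/(2π·23.8) = 8.749×10^-4 m·K/W
  R'_cellular glass = ln(0.0531/0.0318)/(2πk) = 0.5127/(2π·0.0657) = 1.242 m·K/W
  R'_cork board = ln(0.0755/0.0531)/(2πk) = 0.3520/(2π·0.0386) = 1.451 m·K/W
ΣR = 8.749×10^-4 + 1.242 + 1.451 = 2.694 m·K/W
Q' = ΔT/ΣR = (4.54 °C − 23 °C)/2.694 = -6.85 W/m
(Negative Q' ⇒ heat flows inward; heat gain = 6.85 W/m.)

Q' = 6.85 W/m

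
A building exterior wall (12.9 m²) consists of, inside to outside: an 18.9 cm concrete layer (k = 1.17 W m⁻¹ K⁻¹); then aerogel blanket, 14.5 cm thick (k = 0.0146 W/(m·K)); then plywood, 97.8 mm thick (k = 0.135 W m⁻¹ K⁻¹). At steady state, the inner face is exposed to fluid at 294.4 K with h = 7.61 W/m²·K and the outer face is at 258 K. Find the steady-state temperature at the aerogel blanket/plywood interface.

Series thermal resistances, inner to outer:
  R_conv,in = 1/(hA) = 1/(7.61·12.9) = 0.01019 K/W
  R_concrete = L/(kA) = 0.189/(1.17·12.9) = 0.01252 K/W
  R_aerogel blanket = L/(kA) = 0.145/(0.0146·12.9) = 0.7699 K/W
  R_plywood = L/(kA) = 0.0978/(0.135·12.9) = 0.05616 K/W
ΣR = 0.01019 + 0.01252 + 0.7699 + 0.05616 = 0.8488 K/W
Q = ΔT/ΣR = (294.4 K − 258 K)/0.8488 = 42.88 W
From the inner boundary to the aerogel blanket/plywood interface, ΣR_partial = 0.7926 K/W.
T_interface = T_in − Q·ΣR_partial = 294.4 K − (42.88)(0.7926) = 260.4 K

T = 260.4 K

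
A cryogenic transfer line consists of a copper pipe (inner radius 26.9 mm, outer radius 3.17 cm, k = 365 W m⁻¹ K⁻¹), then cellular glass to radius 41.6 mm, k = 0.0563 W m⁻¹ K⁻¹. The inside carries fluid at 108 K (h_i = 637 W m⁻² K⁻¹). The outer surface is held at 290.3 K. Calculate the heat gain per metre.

Series thermal resistances, inner to outer:
  R'_conv,in = 1/(2πr h) = 1/(2π·0.0269·637) = 0.009288 m·K/W
  R'_copper = ln(0.0317/0.0269)/(2πk) = 0.1642/(2π·365) = 7.159×10^-5 m·K/W
  R'_cellular glass = ln(0.0416/0.0317)/(2πk) = 0.2718/(2π·0.0563) = 0.7683 m·K/W
ΣR = 0.009288 + 7.159×10^-5 + 0.7683 = 0.7777 m·K/W
Q' = ΔT/ΣR = (108 K − 290.3 K)/0.7777 = -234 W/m
(Negative Q' ⇒ heat flows inward; heat gain = 234 W/m.)

Q' = 234 W/m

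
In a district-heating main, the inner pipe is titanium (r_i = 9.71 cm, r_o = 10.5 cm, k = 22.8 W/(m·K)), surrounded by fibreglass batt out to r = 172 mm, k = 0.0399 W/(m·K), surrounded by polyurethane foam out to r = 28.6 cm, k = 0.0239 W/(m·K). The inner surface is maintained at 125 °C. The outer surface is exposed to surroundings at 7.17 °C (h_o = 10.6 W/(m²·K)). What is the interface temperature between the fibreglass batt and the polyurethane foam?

T = 82.1 °C

Resistance network (inner→outer):
  R'_titanium = ln(0.105/0.0971)/(2πk) = 0.07822/(2π·22.8) = 5.460×10^-4 m·K/W
  R'_fibreglass batt = ln(0.172/0.105)/(2πk) = 0.4935/(2π·0.0399) = 1.969 m·K/W
  R'_polyurethane foam = ln(0.286/0.172)/(2πk) = 0.5085/(2π·0.0239) = 3.386 m·K/W
  R'_conv,out = 1/(2πr h) = 1/(2π·0.286·10.6) = 0.05250 m·K/W
ΣR = 5.460×10^-4 + 1.969 + 3.386 + 0.05250 = 5.408 m·K/W
Q' = ΔT/ΣR = (125 °C − 7.17 °C)/5.408 = 21.79 W/m
From the inner boundary to the fibreglass batt/polyurethane foam interface, ΣR_partial = 1.970 m·K/W.
T_interface = T_in − Q'·ΣR_partial = 125 °C − (21.79)(1.970) = 82.1 °C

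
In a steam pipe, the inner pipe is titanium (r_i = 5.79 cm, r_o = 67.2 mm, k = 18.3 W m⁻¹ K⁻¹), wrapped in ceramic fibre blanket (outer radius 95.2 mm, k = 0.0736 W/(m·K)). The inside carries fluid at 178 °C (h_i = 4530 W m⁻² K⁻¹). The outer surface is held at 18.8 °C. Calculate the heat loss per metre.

Resistance network (inner→outer):
  R'_conv,in = 1/(2πr h) = 1/(2π·0.0579·4530) = 6.068×10^-4 m·K/W
  R'_titanium = ln(0.0672/0.0579)/(2πk) = 0.1490/(2π·18.3) = 0.001295 m·K/W
  R'_ceramic fibre blanket = ln(0.0952/0.0672)/(2πk) = 0.3483/(2π·0.0736) = 0.7532 m·K/W
ΣR = 6.068×10^-4 + 0.001295 + 0.7532 = 0.7551 m·K/W
Q' = ΔT/ΣR = (178 °C − 18.8 °C)/0.7551 = 211 W/m

Q' = 211 W/m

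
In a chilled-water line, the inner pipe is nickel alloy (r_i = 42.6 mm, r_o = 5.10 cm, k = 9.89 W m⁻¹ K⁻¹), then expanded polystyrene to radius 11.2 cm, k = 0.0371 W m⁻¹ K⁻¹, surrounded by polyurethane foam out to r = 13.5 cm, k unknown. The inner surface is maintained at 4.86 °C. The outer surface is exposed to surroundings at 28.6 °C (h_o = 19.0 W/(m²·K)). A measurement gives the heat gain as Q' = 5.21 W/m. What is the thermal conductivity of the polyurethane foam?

ΣR = ΔT/Q' = |4.86 − 28.6|/5.21 = 4.557 m·K/W
Known resistances:
  R'_nickel alloy = ln(0.0510/0.0426)/(2πk) = 0.1800/(2π·9.89) = 0.002896 m·K/W
  R'_expanded polystyrene = ln(0.112/0.0510)/(2πk) = 0.7867/(2π·0.0371) = 3.375 m·K/W
  R'_conv,out = 1/(2πr h) = 1/(2π·0.135·19.0) = 0.06205 m·K/W
R_polyurethane foam = ΣR − ΣR_known = 4.557 − 3.440 = 1.117 m·K/W
ln(r₂/r₁)/(2πk) = 1.117 ⇒ k = 0.1868/(2π·1.117) = 0.0266 W/m·K

k = 0.0266 W/m·K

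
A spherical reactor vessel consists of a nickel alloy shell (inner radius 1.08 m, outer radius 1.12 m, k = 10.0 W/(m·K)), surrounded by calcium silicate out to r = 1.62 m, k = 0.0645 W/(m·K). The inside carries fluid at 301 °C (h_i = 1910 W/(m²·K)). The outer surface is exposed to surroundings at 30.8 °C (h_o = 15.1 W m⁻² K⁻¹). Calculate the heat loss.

Q = 789 W

Resistance network (inner→outer):
  R_conv,in = 1/(4πr²h) = 1/(4π·1.08²·1910) = 3.572×10^-5 K/W
  R_nickel alloy = (1/1.08 − 1/1.12)/(4πk) = 0.03307/(4π·10.0) = 2.632×10^-4 K/W
  R_calcium silicate = (1/1.12 − 1/1.62)/(4πk) = 0.2756/(4π·0.0645) = 0.3400 K/W
  R_conv,out = 1/(4πr²h) = 1/(4π·1.62²·15.1) = 0.002008 K/W
ΣR = 3.572×10^-5 + 2.632×10^-4 + 0.3400 + 0.002008 = 0.3423 K/W
Q = ΔT/ΣR = (301 °C − 30.8 °C)/0.3423 = 789 W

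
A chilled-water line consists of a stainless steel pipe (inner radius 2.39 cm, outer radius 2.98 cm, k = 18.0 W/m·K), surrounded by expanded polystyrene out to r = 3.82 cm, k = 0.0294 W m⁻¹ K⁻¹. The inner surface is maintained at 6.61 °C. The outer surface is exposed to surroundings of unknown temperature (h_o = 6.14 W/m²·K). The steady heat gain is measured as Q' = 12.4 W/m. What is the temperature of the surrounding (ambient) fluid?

T_out = 31.7 °C

Series resistances:
  R'_stainless steel = ln(0.0298/0.0239)/(2πk) = 0.2206/(2π·18.0) = 0.001951 m·K/W
  R'_expanded polystyrene = ln(0.0382/0.0298)/(2πk) = 0.2483/(2π·0.0294) = 1.344 m·K/W
  R'_conv,out = 1/(2πr h) = 1/(2π·0.0382·6.14) = 0.6786 m·K/W
ΣR = 2.025 m·K/W
ΔT = Q'·ΣR = 12.4 × 2.025 = 25.11 K
Heat flows inward, so T_out = T_in + ΔT = 6.61 + 25.11 = 31.7 °C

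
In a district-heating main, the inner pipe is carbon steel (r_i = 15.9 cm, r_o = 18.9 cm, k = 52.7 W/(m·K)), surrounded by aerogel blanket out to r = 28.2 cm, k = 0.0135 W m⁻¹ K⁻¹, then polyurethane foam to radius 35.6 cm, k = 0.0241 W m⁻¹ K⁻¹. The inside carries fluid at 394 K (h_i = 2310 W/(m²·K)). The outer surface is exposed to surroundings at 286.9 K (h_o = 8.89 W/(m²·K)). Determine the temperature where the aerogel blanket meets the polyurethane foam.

Resistance network (inner→outer):
  R'_conv,in = 1/(2πr h) = 1/(2π·0.159·2310) = 4.333×10^-4 m·K/W
  R'_carbon steel = ln(0.189/0.159)/(2πk) = 0.1728/(2π·52.7) = 5.220×10^-4 m·K/W
  R'_aerogel blanket = ln(0.282/0.189)/(2πk) = 0.4002/(2π·0.0135) = 4.718 m·K/W
  R'_polyurethane foam = ln(0.356/0.282)/(2πk) = 0.2330/(2π·0.0241) = 1.539 m·K/W
  R'_conv,out = 1/(2πr h) = 1/(2π·0.356·8.89) = 0.05029 m·K/W
ΣR = 4.333×10^-4 + 5.220×10^-4 + 4.718 + 1.539 + 0.05029 = 6.308 m·K/W
Q' = ΔT/ΣR = (394 K − 286.9 K)/6.308 = 16.98 W/m
From the inner boundary to the aerogel blanket/polyurethane foam interface, ΣR_partial = 4.719 m·K/W.
T_interface = T_in − Q'·ΣR_partial = 394 K − (16.98)(4.719) = 313.9 K

T = 313.9 K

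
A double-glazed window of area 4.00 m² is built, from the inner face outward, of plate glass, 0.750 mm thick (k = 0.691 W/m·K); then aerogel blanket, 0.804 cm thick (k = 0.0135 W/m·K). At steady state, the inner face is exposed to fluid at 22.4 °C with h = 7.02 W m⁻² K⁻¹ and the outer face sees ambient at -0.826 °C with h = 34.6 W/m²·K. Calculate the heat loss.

Q = 121 W

Resistance network (inner→outer):
  R_conv,in = 1/(hA) = 1/(7.02·4.00) = 0.03561 K/W
  R_plate glass = L/(kA) = 7.50×10^-4/(0.691·4.00) = 2.713×10^-4 K/W
  R_aerogel blanket = L/(kA) = 0.00804/(0.0135·4.00) = 0.1489 K/W
  R_conv,out = 1/(hA) = 1/(34.6·4.00) = 0.007225 K/W
ΣR = 0.03561 + 2.713×10^-4 + 0.1489 + 0.007225 = 0.1920 K/W
Q = ΔT/ΣR = (22.4 °C − -0.826 °C)/0.1920 = 121 W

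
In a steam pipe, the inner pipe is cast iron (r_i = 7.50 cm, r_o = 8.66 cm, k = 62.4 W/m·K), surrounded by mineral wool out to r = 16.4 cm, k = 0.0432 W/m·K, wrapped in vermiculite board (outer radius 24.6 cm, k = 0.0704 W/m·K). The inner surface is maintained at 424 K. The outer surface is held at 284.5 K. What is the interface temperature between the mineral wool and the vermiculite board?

T = 323.6 K

Series thermal resistances, inner to outer:
  R'_cast iron = ln(0.0866/0.0750)/(2πk) = 0.1438/(2π·62.4) = 3.668×10^-4 m·K/W
  R'_mineral wool = ln(0.164/0.0866)/(2πk) = 0.6386/(2π·0.0432) = 2.353 m·K/W
  R'_vermiculite board = ln(0.246/0.164)/(2πk) = 0.4055/(2π·0.0704) = 0.9166 m·K/W
ΣR = 3.668×10^-4 + 2.353 + 0.9166 = 3.270 m·K/W
Q' = ΔT/ΣR = (424 K − 284.5 K)/3.270 = 42.66 W/m
From the inner boundary to the mineral wool/vermiculite board interface, ΣR_partial = 2.353 m·K/W.
T_interface = T_in − Q'·ΣR_partial = 424 K − (42.66)(2.353) = 323.6 K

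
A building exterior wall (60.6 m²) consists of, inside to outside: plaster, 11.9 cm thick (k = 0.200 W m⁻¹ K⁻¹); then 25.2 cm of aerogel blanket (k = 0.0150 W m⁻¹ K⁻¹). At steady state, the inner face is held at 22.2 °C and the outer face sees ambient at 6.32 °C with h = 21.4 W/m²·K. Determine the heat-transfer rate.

Q = 55.2 W

Resistance network (inner→outer):
  R_plaster = L/(kA) = 0.119/(0.200·60.6) = 0.009818 K/W
  R_aerogel blanket = L/(kA) = 0.252/(0.0150·60.6) = 0.2772 K/W
  R_conv,out = 1/(hA) = 1/(21.4·60.6) = 7.711×10^-4 K/W
ΣR = 0.009818 + 0.2772 + 7.711×10^-4 = 0.2878 K/W
Q = ΔT/ΣR = (22.2 °C − 6.32 °C)/0.2878 = 55.2 W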